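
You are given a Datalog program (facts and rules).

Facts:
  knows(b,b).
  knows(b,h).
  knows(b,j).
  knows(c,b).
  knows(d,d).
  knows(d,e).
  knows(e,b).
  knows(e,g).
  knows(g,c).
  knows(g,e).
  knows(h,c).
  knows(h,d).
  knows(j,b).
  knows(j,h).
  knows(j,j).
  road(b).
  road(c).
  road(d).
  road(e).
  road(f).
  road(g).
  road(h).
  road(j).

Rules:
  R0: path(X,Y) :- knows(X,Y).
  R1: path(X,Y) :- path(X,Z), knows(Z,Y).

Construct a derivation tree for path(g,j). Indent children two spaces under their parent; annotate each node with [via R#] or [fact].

round 1: derive path(b,b) via R0 from knows(b,b)
round 1: derive path(b,h) via R0 from knows(b,h)
round 1: derive path(b,j) via R0 from knows(b,j)
round 1: derive path(c,b) via R0 from knows(c,b)
round 1: derive path(d,d) via R0 from knows(d,d)
round 1: derive path(d,e) via R0 from knows(d,e)
round 1: derive path(e,b) via R0 from knows(e,b)
round 1: derive path(e,g) via R0 from knows(e,g)
round 1: derive path(g,c) via R0 from knows(g,c)
round 1: derive path(g,e) via R0 from knows(g,e)
round 1: derive path(h,c) via R0 from knows(h,c)
round 1: derive path(h,d) via R0 from knows(h,d)
round 1: derive path(j,b) via R0 from knows(j,b)
round 1: derive path(j,h) via R0 from knows(j,h)
round 1: derive path(j,j) via R0 from knows(j,j)
round 2: derive path(b,c) via R1 from path(b,h), knows(h,c)
round 2: derive path(b,d) via R1 from path(b,h), knows(h,d)
round 2: derive path(c,h) via R1 from path(c,b), knows(b,h)
round 2: derive path(c,j) via R1 from path(c,b), knows(b,j)
round 2: derive path(d,b) via R1 from path(d,e), knows(e,b)
round 2: derive path(d,g) via R1 from path(d,e), knows(e,g)
round 2: derive path(e,c) via R1 from path(e,g), knows(g,c)
round 2: derive path(e,e) via R1 from path(e,g), knows(g,e)
round 2: derive path(e,h) via R1 from path(e,b), knows(b,h)
round 2: derive path(e,j) via R1 from path(e,b), knows(b,j)
round 2: derive path(g,b) via R1 from path(g,c), knows(c,b)
round 2: derive path(g,g) via R1 from path(g,e), knows(e,g)
round 2: derive path(h,b) via R1 from path(h,c), knows(c,b)
round 2: derive path(h,e) via R1 from path(h,d), knows(d,e)
round 2: derive path(j,c) via R1 from path(j,h), knows(h,c)
round 2: derive path(j,d) via R1 from path(j,h), knows(h,d)
round 3: derive path(b,e) via R1 from path(b,d), knows(d,e)
round 3: derive path(c,c) via R1 from path(c,h), knows(h,c)
round 3: derive path(c,d) via R1 from path(c,h), knows(h,d)
round 3: derive path(d,c) via R1 from path(d,g), knows(g,c)
round 3: derive path(d,h) via R1 from path(d,b), knows(b,h)
round 3: derive path(d,j) via R1 from path(d,b), knows(b,j)
round 3: derive path(e,d) via R1 from path(e,h), knows(h,d)
round 3: derive path(g,h) via R1 from path(g,b), knows(b,h)
round 3: derive path(g,j) via R1 from path(g,b), knows(b,j)
round 3: derive path(h,g) via R1 from path(h,e), knows(e,g)
round 3: derive path(h,h) via R1 from path(h,b), knows(b,h)
round 3: derive path(h,j) via R1 from path(h,b), knows(b,j)
round 3: derive path(j,e) via R1 from path(j,d), knows(d,e)
round 4: derive path(b,g) via R1 from path(b,e), knows(e,g)
round 4: derive path(c,e) via R1 from path(c,d), knows(d,e)
round 4: derive path(g,d) via R1 from path(g,h), knows(h,d)
round 4: derive path(j,g) via R1 from path(j,e), knows(e,g)
round 5: derive path(c,g) via R1 from path(c,e), knows(e,g)

path(g,j)  [via R1]
  path(g,b)  [via R1]
    path(g,c)  [via R0]
      knows(g,c)  [fact]
    knows(c,b)  [fact]
  knows(b,j)  [fact]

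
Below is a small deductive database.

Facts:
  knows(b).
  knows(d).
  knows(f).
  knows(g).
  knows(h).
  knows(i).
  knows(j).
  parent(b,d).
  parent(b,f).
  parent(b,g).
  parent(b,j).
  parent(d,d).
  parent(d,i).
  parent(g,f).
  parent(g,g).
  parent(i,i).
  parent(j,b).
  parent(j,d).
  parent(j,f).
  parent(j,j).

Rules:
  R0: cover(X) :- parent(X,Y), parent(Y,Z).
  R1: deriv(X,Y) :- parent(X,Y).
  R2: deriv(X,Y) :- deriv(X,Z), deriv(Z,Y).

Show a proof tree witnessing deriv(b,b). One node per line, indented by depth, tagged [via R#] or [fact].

round 1: derive deriv(b,d) via R1 from parent(b,d)
round 1: derive deriv(b,f) via R1 from parent(b,f)
round 1: derive deriv(b,g) via R1 from parent(b,g)
round 1: derive deriv(b,j) via R1 from parent(b,j)
round 1: derive deriv(d,d) via R1 from parent(d,d)
round 1: derive deriv(d,i) via R1 from parent(d,i)
round 1: derive deriv(g,f) via R1 from parent(g,f)
round 1: derive deriv(g,g) via R1 from parent(g,g)
round 1: derive deriv(i,i) via R1 from parent(i,i)
round 1: derive deriv(j,b) via R1 from parent(j,b)
round 1: derive deriv(j,d) via R1 from parent(j,d)
round 1: derive deriv(j,f) via R1 from parent(j,f)
round 1: derive deriv(j,j) via R1 from parent(j,j)
round 2: derive deriv(b,b) via R2 from deriv(b,j), deriv(j,b)
round 2: derive deriv(b,i) via R2 from deriv(b,d), deriv(d,i)
round 2: derive deriv(j,g) via R2 from deriv(j,b), deriv(b,g)
round 2: derive deriv(j,i) via R2 from deriv(j,d), deriv(d,i)

deriv(b,b)  [via R2]
  deriv(b,j)  [via R1]
    parent(b,j)  [fact]
  deriv(j,b)  [via R1]
    parent(j,b)  [fact]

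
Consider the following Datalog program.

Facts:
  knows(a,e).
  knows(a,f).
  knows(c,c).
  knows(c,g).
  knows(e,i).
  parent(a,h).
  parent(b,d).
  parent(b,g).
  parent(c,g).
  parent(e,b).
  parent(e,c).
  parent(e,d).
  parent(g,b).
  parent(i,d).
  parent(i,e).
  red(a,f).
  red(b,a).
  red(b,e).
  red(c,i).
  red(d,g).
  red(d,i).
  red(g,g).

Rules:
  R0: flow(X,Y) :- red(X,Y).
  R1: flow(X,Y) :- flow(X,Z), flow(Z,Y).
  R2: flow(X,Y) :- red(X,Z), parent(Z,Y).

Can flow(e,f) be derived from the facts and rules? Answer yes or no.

no

round 1: derive flow(a,f) via R0 from red(a,f)
round 1: derive flow(b,a) via R0 from red(b,a)
round 1: derive flow(b,e) via R0 from red(b,e)
round 1: derive flow(c,i) via R0 from red(c,i)
round 1: derive flow(d,g) via R0 from red(d,g)
round 1: derive flow(d,i) via R0 from red(d,i)
round 1: derive flow(g,g) via R0 from red(g,g)
round 1: derive flow(b,b) via R2 from red(b,e), parent(e,b)
round 1: derive flow(b,c) via R2 from red(b,e), parent(e,c)
round 1: derive flow(b,d) via R2 from red(b,e), parent(e,d)
round 1: derive flow(b,h) via R2 from red(b,a), parent(a,h)
round 1: derive flow(c,d) via R2 from red(c,i), parent(i,d)
round 1: derive flow(c,e) via R2 from red(c,i), parent(i,e)
round 1: derive flow(d,b) via R2 from red(d,g), parent(g,b)
round 1: derive flow(d,d) via R2 from red(d,i), parent(i,d)
round 1: derive flow(d,e) via R2 from red(d,i), parent(i,e)
round 1: derive flow(g,b) via R2 from red(g,g), parent(g,b)
round 2: derive flow(b,f) via R1 from flow(b,a), flow(a,f)
round 2: derive flow(b,g) via R1 from flow(b,d), flow(d,g)
round 2: derive flow(b,i) via R1 from flow(b,c), flow(c,i)
round 2: derive flow(c,b) via R1 from flow(c,d), flow(d,b)
round 2: derive flow(c,g) via R1 from flow(c,d), flow(d,g)
round 2: derive flow(d,a) via R1 from flow(d,b), flow(b,a)
round 2: derive flow(d,c) via R1 from flow(d,b), flow(b,c)
round 2: derive flow(d,h) via R1 from flow(d,b), flow(b,h)
round 2: derive flow(g,a) via R1 from flow(g,b), flow(b,a)
round 2: derive flow(g,c) via R1 from flow(g,b), flow(b,c)
round 2: derive flow(g,d) via R1 from flow(g,b), flow(b,d)
round 2: derive flow(g,e) via R1 from flow(g,b), flow(b,e)
round 2: derive flow(g,h) via R1 from flow(g,b), flow(b,h)
round 3: derive flow(c,a) via R1 from flow(c,b), flow(b,a)
round 3: derive flow(c,c) via R1 from flow(c,b), flow(b,c)
round 3: derive flow(c,f) via R1 from flow(c,b), flow(b,f)
round 3: derive flow(c,h) via R1 from flow(c,b), flow(b,h)
round 3: derive flow(d,f) via R1 from flow(d,a), flow(a,f)
round 3: derive flow(g,f) via R1 from flow(g,a), flow(a,f)
round 3: derive flow(g,i) via R1 from flow(g,b), flow(b,i)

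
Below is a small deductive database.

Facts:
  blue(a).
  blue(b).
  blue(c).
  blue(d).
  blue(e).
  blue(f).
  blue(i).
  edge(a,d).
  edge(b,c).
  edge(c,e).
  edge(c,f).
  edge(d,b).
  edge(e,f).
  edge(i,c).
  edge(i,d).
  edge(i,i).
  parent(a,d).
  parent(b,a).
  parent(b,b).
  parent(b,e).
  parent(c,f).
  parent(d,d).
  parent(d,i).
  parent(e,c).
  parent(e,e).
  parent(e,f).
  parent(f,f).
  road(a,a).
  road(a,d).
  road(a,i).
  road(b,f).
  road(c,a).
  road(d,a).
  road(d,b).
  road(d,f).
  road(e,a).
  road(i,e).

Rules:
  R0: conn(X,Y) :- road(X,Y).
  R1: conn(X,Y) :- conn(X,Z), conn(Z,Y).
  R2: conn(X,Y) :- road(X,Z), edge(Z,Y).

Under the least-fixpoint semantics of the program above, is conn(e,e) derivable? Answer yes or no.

round 1: derive conn(a,a) via R0 from road(a,a)
round 1: derive conn(a,d) via R0 from road(a,d)
round 1: derive conn(a,i) via R0 from road(a,i)
round 1: derive conn(b,f) via R0 from road(b,f)
round 1: derive conn(c,a) via R0 from road(c,a)
round 1: derive conn(d,a) via R0 from road(d,a)
round 1: derive conn(d,b) via R0 from road(d,b)
round 1: derive conn(d,f) via R0 from road(d,f)
round 1: derive conn(e,a) via R0 from road(e,a)
round 1: derive conn(i,e) via R0 from road(i,e)
round 1: derive conn(a,b) via R2 from road(a,d), edge(d,b)
round 1: derive conn(a,c) via R2 from road(a,i), edge(i,c)
round 1: derive conn(c,d) via R2 from road(c,a), edge(a,d)
round 1: derive conn(d,c) via R2 from road(d,b), edge(b,c)
round 1: derive conn(d,d) via R2 from road(d,a), edge(a,d)
round 1: derive conn(e,d) via R2 from road(e,a), edge(a,d)
round 1: derive conn(i,f) via R2 from road(i,e), edge(e,f)
round 2: derive conn(a,e) via R1 from conn(a,i), conn(i,e)
round 2: derive conn(a,f) via R1 from conn(a,b), conn(b,f)
round 2: derive conn(c,b) via R1 from conn(c,a), conn(a,b)
round 2: derive conn(c,c) via R1 from conn(c,a), conn(a,c)
round 2: derive conn(c,f) via R1 from conn(c,d), conn(d,f)
round 2: derive conn(c,i) via R1 from conn(c,a), conn(a,i)
round 2: derive conn(d,i) via R1 from conn(d,a), conn(a,i)
round 2: derive conn(e,b) via R1 from conn(e,a), conn(a,b)
round 2: derive conn(e,c) via R1 from conn(e,a), conn(a,c)
round 2: derive conn(e,f) via R1 from conn(e,d), conn(d,f)
round 2: derive conn(e,i) via R1 from conn(e,a), conn(a,i)
round 2: derive conn(i,a) via R1 from conn(i,e), conn(e,a)
round 2: derive conn(i,d) via R1 from conn(i,e), conn(e,d)
round 3: derive conn(c,e) via R1 from conn(c,a), conn(a,e)
round 3: derive conn(d,e) via R1 from conn(d,a), conn(a,e)
round 3: derive conn(e,e) via R1 from conn(e,a), conn(a,e)
round 3: derive conn(i,b) via R1 from conn(i,a), conn(a,b)
round 3: derive conn(i,c) via R1 from conn(i,a), conn(a,c)
round 3: derive conn(i,i) via R1 from conn(i,a), conn(a,i)

yes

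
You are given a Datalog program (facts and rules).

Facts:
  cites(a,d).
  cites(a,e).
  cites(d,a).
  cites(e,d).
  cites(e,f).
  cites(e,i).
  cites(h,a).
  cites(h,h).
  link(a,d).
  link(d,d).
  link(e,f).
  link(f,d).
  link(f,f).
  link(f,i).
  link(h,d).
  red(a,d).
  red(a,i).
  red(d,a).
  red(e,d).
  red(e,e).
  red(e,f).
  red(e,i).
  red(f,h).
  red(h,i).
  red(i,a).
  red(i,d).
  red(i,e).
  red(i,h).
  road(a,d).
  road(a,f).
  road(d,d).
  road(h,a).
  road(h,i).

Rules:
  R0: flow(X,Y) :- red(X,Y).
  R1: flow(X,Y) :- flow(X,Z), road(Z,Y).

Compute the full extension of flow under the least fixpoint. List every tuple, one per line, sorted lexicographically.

flow(a,d)
flow(a,i)
flow(d,a)
flow(d,d)
flow(d,f)
flow(e,d)
flow(e,e)
flow(e,f)
flow(e,i)
flow(f,a)
flow(f,d)
flow(f,f)
flow(f,h)
flow(f,i)
flow(h,i)
flow(i,a)
flow(i,d)
flow(i,e)
flow(i,f)
flow(i,h)
flow(i,i)

round 1: derive flow(a,d) via R0 from red(a,d)
round 1: derive flow(a,i) via R0 from red(a,i)
round 1: derive flow(d,a) via R0 from red(d,a)
round 1: derive flow(e,d) via R0 from red(e,d)
round 1: derive flow(e,e) via R0 from red(e,e)
round 1: derive flow(e,f) via R0 from red(e,f)
round 1: derive flow(e,i) via R0 from red(e,i)
round 1: derive flow(f,h) via R0 from red(f,h)
round 1: derive flow(h,i) via R0 from red(h,i)
round 1: derive flow(i,a) via R0 from red(i,a)
round 1: derive flow(i,d) via R0 from red(i,d)
round 1: derive flow(i,e) via R0 from red(i,e)
round 1: derive flow(i,h) via R0 from red(i,h)
round 2: derive flow(d,d) via R1 from flow(d,a), road(a,d)
round 2: derive flow(d,f) via R1 from flow(d,a), road(a,f)
round 2: derive flow(f,a) via R1 from flow(f,h), road(h,a)
round 2: derive flow(f,i) via R1 from flow(f,h), road(h,i)
round 2: derive flow(i,f) via R1 from flow(i,a), road(a,f)
round 2: derive flow(i,i) via R1 from flow(i,h), road(h,i)
round 3: derive flow(f,d) via R1 from flow(f,a), road(a,d)
round 3: derive flow(f,f) via R1 from flow(f,a), road(a,f)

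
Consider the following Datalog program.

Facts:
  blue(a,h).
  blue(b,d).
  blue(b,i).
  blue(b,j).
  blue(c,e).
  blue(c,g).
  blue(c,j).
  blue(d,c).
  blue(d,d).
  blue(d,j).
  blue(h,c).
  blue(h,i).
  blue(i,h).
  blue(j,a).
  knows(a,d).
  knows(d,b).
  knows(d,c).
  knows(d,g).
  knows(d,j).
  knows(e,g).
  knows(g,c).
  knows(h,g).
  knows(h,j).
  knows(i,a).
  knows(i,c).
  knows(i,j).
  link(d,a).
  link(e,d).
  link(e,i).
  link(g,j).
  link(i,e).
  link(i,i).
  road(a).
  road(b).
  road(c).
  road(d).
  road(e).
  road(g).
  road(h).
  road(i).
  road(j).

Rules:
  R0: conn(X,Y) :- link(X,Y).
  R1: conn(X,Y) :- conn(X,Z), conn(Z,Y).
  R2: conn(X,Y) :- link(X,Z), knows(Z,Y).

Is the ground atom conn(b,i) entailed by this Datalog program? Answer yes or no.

round 1: derive conn(d,a) via R0 from link(d,a)
round 1: derive conn(e,d) via R0 from link(e,d)
round 1: derive conn(e,i) via R0 from link(e,i)
round 1: derive conn(g,j) via R0 from link(g,j)
round 1: derive conn(i,e) via R0 from link(i,e)
round 1: derive conn(i,i) via R0 from link(i,i)
round 1: derive conn(d,d) via R2 from link(d,a), knows(a,d)
round 1: derive conn(e,a) via R2 from link(e,i), knows(i,a)
round 1: derive conn(e,b) via R2 from link(e,d), knows(d,b)
round 1: derive conn(e,c) via R2 from link(e,d), knows(d,c)
round 1: derive conn(e,g) via R2 from link(e,d), knows(d,g)
round 1: derive conn(e,j) via R2 from link(e,d), knows(d,j)
round 1: derive conn(i,a) via R2 from link(i,i), knows(i,a)
round 1: derive conn(i,c) via R2 from link(i,i), knows(i,c)
round 1: derive conn(i,g) via R2 from link(i,e), knows(e,g)
round 1: derive conn(i,j) via R2 from link(i,i), knows(i,j)
round 2: derive conn(e,e) via R1 from conn(e,i), conn(i,e)
round 2: derive conn(i,b) via R1 from conn(i,e), conn(e,b)
round 2: derive conn(i,d) via R1 from conn(i,e), conn(e,d)

no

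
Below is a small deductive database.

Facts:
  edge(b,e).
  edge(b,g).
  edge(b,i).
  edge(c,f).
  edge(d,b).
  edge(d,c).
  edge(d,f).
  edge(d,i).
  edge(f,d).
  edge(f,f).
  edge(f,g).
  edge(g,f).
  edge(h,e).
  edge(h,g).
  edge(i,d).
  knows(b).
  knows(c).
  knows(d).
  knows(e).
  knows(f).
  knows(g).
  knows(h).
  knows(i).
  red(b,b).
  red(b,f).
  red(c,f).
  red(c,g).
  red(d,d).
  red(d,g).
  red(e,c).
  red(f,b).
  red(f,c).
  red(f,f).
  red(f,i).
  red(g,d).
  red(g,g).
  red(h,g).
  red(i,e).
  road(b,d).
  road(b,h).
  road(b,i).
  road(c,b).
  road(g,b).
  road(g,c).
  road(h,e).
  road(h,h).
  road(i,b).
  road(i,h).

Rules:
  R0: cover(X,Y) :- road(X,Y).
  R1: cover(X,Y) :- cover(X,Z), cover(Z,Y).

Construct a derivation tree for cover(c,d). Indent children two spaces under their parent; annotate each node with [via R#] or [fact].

cover(c,d)  [via R1]
  cover(c,b)  [via R0]
    road(c,b)  [fact]
  cover(b,d)  [via R0]
    road(b,d)  [fact]

round 1: derive cover(b,d) via R0 from road(b,d)
round 1: derive cover(b,h) via R0 from road(b,h)
round 1: derive cover(b,i) via R0 from road(b,i)
round 1: derive cover(c,b) via R0 from road(c,b)
round 1: derive cover(g,b) via R0 from road(g,b)
round 1: derive cover(g,c) via R0 from road(g,c)
round 1: derive cover(h,e) via R0 from road(h,e)
round 1: derive cover(h,h) via R0 from road(h,h)
round 1: derive cover(i,b) via R0 from road(i,b)
round 1: derive cover(i,h) via R0 from road(i,h)
round 2: derive cover(b,b) via R1 from cover(b,i), cover(i,b)
round 2: derive cover(b,e) via R1 from cover(b,h), cover(h,e)
round 2: derive cover(c,d) via R1 from cover(c,b), cover(b,d)
round 2: derive cover(c,h) via R1 from cover(c,b), cover(b,h)
round 2: derive cover(c,i) via R1 from cover(c,b), cover(b,i)
round 2: derive cover(g,d) via R1 from cover(g,b), cover(b,d)
round 2: derive cover(g,h) via R1 from cover(g,b), cover(b,h)
round 2: derive cover(g,i) via R1 from cover(g,b), cover(b,i)
round 2: derive cover(i,d) via R1 from cover(i,b), cover(b,d)
round 2: derive cover(i,e) via R1 from cover(i,h), cover(h,e)
round 2: derive cover(i,i) via R1 from cover(i,b), cover(b,i)
round 3: derive cover(c,e) via R1 from cover(c,b), cover(b,e)
round 3: derive cover(g,e) via R1 from cover(g,b), cover(b,e)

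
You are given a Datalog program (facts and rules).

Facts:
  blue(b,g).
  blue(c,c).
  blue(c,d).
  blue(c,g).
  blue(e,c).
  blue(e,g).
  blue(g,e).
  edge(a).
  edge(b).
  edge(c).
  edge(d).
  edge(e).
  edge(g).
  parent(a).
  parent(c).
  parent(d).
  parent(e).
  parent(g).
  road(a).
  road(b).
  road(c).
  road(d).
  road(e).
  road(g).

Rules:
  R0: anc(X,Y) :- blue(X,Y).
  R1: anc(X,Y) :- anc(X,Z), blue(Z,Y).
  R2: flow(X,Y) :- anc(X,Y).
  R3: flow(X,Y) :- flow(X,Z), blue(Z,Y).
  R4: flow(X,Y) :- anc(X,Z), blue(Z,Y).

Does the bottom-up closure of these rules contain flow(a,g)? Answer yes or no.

no

round 1: derive anc(b,g) via R0 from blue(b,g)
round 1: derive anc(c,c) via R0 from blue(c,c)
round 1: derive anc(c,d) via R0 from blue(c,d)
round 1: derive anc(c,g) via R0 from blue(c,g)
round 1: derive anc(e,c) via R0 from blue(e,c)
round 1: derive anc(e,g) via R0 from blue(e,g)
round 1: derive anc(g,e) via R0 from blue(g,e)
round 2: derive anc(b,e) via R1 from anc(b,g), blue(g,e)
round 2: derive anc(c,e) via R1 from anc(c,g), blue(g,e)
round 2: derive anc(e,d) via R1 from anc(e,c), blue(c,d)
round 2: derive anc(e,e) via R1 from anc(e,g), blue(g,e)
round 2: derive anc(g,c) via R1 from anc(g,e), blue(e,c)
round 2: derive anc(g,g) via R1 from anc(g,e), blue(e,g)
round 2: derive flow(b,g) via R2 from anc(b,g)
round 2: derive flow(c,c) via R2 from anc(c,c)
round 2: derive flow(c,d) via R2 from anc(c,d)
round 2: derive flow(c,g) via R2 from anc(c,g)
round 2: derive flow(e,c) via R2 from anc(e,c)
round 2: derive flow(e,g) via R2 from anc(e,g)
round 2: derive flow(g,e) via R2 from anc(g,e)
round 2: derive flow(b,e) via R4 from anc(b,g), blue(g,e)
round 2: derive flow(c,e) via R4 from anc(c,g), blue(g,e)
round 2: derive flow(e,d) via R4 from anc(e,c), blue(c,d)
round 2: derive flow(e,e) via R4 from anc(e,g), blue(g,e)
round 2: derive flow(g,c) via R4 from anc(g,e), blue(e,c)
round 2: derive flow(g,g) via R4 from anc(g,e), blue(e,g)
round 3: derive anc(b,c) via R1 from anc(b,e), blue(e,c)
round 3: derive anc(g,d) via R1 from anc(g,c), blue(c,d)
round 3: derive flow(b,c) via R3 from flow(b,e), blue(e,c)
round 3: derive flow(g,d) via R3 from flow(g,c), blue(c,d)
round 4: derive anc(b,d) via R1 from anc(b,c), blue(c,d)
round 4: derive flow(b,d) via R3 from flow(b,c), blue(c,d)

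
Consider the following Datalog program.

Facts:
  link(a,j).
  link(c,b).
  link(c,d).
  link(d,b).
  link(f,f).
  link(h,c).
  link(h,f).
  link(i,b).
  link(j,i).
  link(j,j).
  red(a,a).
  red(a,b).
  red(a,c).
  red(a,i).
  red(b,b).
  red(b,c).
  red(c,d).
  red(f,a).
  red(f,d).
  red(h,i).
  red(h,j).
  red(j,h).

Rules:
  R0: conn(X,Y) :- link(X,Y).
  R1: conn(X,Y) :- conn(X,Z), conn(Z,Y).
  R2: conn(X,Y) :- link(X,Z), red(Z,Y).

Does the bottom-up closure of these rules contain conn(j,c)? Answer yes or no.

round 1: derive conn(a,j) via R0 from link(a,j)
round 1: derive conn(c,b) via R0 from link(c,b)
round 1: derive conn(c,d) via R0 from link(c,d)
round 1: derive conn(d,b) via R0 from link(d,b)
round 1: derive conn(f,f) via R0 from link(f,f)
round 1: derive conn(h,c) via R0 from link(h,c)
round 1: derive conn(h,f) via R0 from link(h,f)
round 1: derive conn(i,b) via R0 from link(i,b)
round 1: derive conn(j,i) via R0 from link(j,i)
round 1: derive conn(j,j) via R0 from link(j,j)
round 1: derive conn(a,h) via R2 from link(a,j), red(j,h)
round 1: derive conn(c,c) via R2 from link(c,b), red(b,c)
round 1: derive conn(d,c) via R2 from link(d,b), red(b,c)
round 1: derive conn(f,a) via R2 from link(f,f), red(f,a)
round 1: derive conn(f,d) via R2 from link(f,f), red(f,d)
round 1: derive conn(h,a) via R2 from link(h,f), red(f,a)
round 1: derive conn(h,d) via R2 from link(h,c), red(c,d)
round 1: derive conn(i,c) via R2 from link(i,b), red(b,c)
round 1: derive conn(j,h) via R2 from link(j,j), red(j,h)
round 2: derive conn(a,a) via R1 from conn(a,h), conn(h,a)
round 2: derive conn(a,c) via R1 from conn(a,h), conn(h,c)
round 2: derive conn(a,d) via R1 from conn(a,h), conn(h,d)
round 2: derive conn(a,f) via R1 from conn(a,h), conn(h,f)
round 2: derive conn(a,i) via R1 from conn(a,j), conn(j,i)
round 2: derive conn(d,d) via R1 from conn(d,c), conn(c,d)
round 2: derive conn(f,b) via R1 from conn(f,d), conn(d,b)
round 2: derive conn(f,c) via R1 from conn(f,d), conn(d,c)
round 2: derive conn(f,h) via R1 from conn(f,a), conn(a,h)
round 2: derive conn(f,j) via R1 from conn(f,a), conn(a,j)
round 2: derive conn(h,b) via R1 from conn(h,c), conn(c,b)
round 2: derive conn(h,h) via R1 from conn(h,a), conn(a,h)
round 2: derive conn(h,j) via R1 from conn(h,a), conn(a,j)
round 2: derive conn(i,d) via R1 from conn(i,c), conn(c,d)
round 2: derive conn(j,a) via R1 from conn(j,h), conn(h,a)
round 2: derive conn(j,b) via R1 from conn(j,i), conn(i,b)
round 2: derive conn(j,c) via R1 from conn(j,h), conn(h,c)
round 2: derive conn(j,d) via R1 from conn(j,h), conn(h,d)
round 2: derive conn(j,f) via R1 from conn(j,h), conn(h,f)
round 3: derive conn(a,b) via R1 from conn(a,c), conn(c,b)
round 3: derive conn(f,i) via R1 from conn(f,a), conn(a,i)
round 3: derive conn(h,i) via R1 from conn(h,a), conn(a,i)

yes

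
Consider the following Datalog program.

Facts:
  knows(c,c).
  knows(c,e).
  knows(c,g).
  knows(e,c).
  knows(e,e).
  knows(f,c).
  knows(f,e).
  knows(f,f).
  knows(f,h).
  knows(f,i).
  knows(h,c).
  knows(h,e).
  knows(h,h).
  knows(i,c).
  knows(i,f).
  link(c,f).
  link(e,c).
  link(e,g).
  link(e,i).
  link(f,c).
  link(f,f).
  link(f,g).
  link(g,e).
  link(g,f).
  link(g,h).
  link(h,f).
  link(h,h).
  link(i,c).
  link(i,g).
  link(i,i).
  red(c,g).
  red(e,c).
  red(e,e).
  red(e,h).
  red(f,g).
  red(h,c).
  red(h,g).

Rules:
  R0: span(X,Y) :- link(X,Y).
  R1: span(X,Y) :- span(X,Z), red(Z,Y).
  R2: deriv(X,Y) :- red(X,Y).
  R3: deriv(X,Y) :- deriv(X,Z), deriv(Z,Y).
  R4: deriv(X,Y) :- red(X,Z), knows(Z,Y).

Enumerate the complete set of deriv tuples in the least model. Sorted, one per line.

deriv(c,g)
deriv(e,c)
deriv(e,e)
deriv(e,g)
deriv(e,h)
deriv(f,g)
deriv(h,c)
deriv(h,e)
deriv(h,g)
deriv(h,h)

round 1: derive deriv(c,g) via R2 from red(c,g)
round 1: derive deriv(e,c) via R2 from red(e,c)
round 1: derive deriv(e,e) via R2 from red(e,e)
round 1: derive deriv(e,h) via R2 from red(e,h)
round 1: derive deriv(f,g) via R2 from red(f,g)
round 1: derive deriv(h,c) via R2 from red(h,c)
round 1: derive deriv(h,g) via R2 from red(h,g)
round 1: derive deriv(e,g) via R4 from red(e,c), knows(c,g)
round 1: derive deriv(h,e) via R4 from red(h,c), knows(c,e)
round 2: derive deriv(h,h) via R3 from deriv(h,e), deriv(e,h)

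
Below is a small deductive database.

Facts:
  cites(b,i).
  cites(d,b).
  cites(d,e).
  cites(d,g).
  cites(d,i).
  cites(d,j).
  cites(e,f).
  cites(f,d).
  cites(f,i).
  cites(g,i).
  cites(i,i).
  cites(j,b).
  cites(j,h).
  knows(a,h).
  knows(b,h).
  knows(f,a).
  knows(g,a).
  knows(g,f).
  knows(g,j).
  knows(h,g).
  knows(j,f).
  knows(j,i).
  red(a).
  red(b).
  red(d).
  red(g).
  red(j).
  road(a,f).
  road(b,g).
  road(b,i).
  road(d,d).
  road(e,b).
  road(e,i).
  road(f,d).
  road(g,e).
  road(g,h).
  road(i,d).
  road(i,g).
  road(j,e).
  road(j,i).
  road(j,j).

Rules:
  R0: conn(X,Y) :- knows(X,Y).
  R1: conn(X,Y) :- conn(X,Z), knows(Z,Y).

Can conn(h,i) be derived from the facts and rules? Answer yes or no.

round 1: derive conn(a,h) via R0 from knows(a,h)
round 1: derive conn(b,h) via R0 from knows(b,h)
round 1: derive conn(f,a) via R0 from knows(f,a)
round 1: derive conn(g,a) via R0 from knows(g,a)
round 1: derive conn(g,f) via R0 from knows(g,f)
round 1: derive conn(g,j) via R0 from knows(g,j)
round 1: derive conn(h,g) via R0 from knows(h,g)
round 1: derive conn(j,f) via R0 from knows(j,f)
round 1: derive conn(j,i) via R0 from knows(j,i)
round 2: derive conn(a,g) via R1 from conn(a,h), knows(h,g)
round 2: derive conn(b,g) via R1 from conn(b,h), knows(h,g)
round 2: derive conn(f,h) via R1 from conn(f,a), knows(a,h)
round 2: derive conn(g,h) via R1 from conn(g,a), knows(a,h)
round 2: derive conn(g,i) via R1 from conn(g,j), knows(j,i)
round 2: derive conn(h,a) via R1 from conn(h,g), knows(g,a)
round 2: derive conn(h,f) via R1 from conn(h,g), knows(g,f)
round 2: derive conn(h,j) via R1 from conn(h,g), knows(g,j)
round 2: derive conn(j,a) via R1 from conn(j,f), knows(f,a)
round 3: derive conn(a,a) via R1 from conn(a,g), knows(g,a)
round 3: derive conn(a,f) via R1 from conn(a,g), knows(g,f)
round 3: derive conn(a,j) via R1 from conn(a,g), knows(g,j)
round 3: derive conn(b,a) via R1 from conn(b,g), knows(g,a)
round 3: derive conn(b,f) via R1 from conn(b,g), knows(g,f)
round 3: derive conn(b,j) via R1 from conn(b,g), knows(g,j)
round 3: derive conn(f,g) via R1 from conn(f,h), knows(h,g)
round 3: derive conn(g,g) via R1 from conn(g,h), knows(h,g)
round 3: derive conn(h,h) via R1 from conn(h,a), knows(a,h)
round 3: derive conn(h,i) via R1 from conn(h,j), knows(j,i)
round 3: derive conn(j,h) via R1 from conn(j,a), knows(a,h)
round 4: derive conn(a,i) via R1 from conn(a,j), knows(j,i)
round 4: derive conn(b,i) via R1 from conn(b,j), knows(j,i)
round 4: derive conn(f,f) via R1 from conn(f,g), knows(g,f)
round 4: derive conn(f,j) via R1 from conn(f,g), knows(g,j)
round 4: derive conn(j,g) via R1 from conn(j,h), knows(h,g)
round 5: derive conn(f,i) via R1 from conn(f,j), knows(j,i)
round 5: derive conn(j,j) via R1 from conn(j,g), knows(g,j)

yes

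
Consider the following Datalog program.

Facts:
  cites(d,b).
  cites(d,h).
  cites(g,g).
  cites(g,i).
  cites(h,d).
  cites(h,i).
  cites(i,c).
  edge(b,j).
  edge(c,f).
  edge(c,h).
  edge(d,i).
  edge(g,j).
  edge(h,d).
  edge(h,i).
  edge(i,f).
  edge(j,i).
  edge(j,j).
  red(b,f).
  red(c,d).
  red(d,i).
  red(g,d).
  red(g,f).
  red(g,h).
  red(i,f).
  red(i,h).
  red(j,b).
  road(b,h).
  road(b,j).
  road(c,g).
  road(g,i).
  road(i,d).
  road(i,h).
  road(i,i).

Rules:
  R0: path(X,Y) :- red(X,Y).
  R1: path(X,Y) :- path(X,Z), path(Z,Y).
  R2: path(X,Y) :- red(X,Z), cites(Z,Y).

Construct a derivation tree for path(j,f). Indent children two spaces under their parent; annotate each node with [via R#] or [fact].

path(j,f)  [via R1]
  path(j,b)  [via R0]
    red(j,b)  [fact]
  path(b,f)  [via R0]
    red(b,f)  [fact]

round 1: derive path(b,f) via R0 from red(b,f)
round 1: derive path(c,d) via R0 from red(c,d)
round 1: derive path(d,i) via R0 from red(d,i)
round 1: derive path(g,d) via R0 from red(g,d)
round 1: derive path(g,f) via R0 from red(g,f)
round 1: derive path(g,h) via R0 from red(g,h)
round 1: derive path(i,f) via R0 from red(i,f)
round 1: derive path(i,h) via R0 from red(i,h)
round 1: derive path(j,b) via R0 from red(j,b)
round 1: derive path(c,b) via R2 from red(c,d), cites(d,b)
round 1: derive path(c,h) via R2 from red(c,d), cites(d,h)
round 1: derive path(d,c) via R2 from red(d,i), cites(i,c)
round 1: derive path(g,b) via R2 from red(g,d), cites(d,b)
round 1: derive path(g,i) via R2 from red(g,h), cites(h,i)
round 1: derive path(i,d) via R2 from red(i,h), cites(h,d)
round 1: derive path(i,i) via R2 from red(i,h), cites(h,i)
round 2: derive path(c,c) via R1 from path(c,d), path(d,c)
round 2: derive path(c,f) via R1 from path(c,b), path(b,f)
round 2: derive path(c,i) via R1 from path(c,d), path(d,i)
round 2: derive path(d,b) via R1 from path(d,c), path(c,b)
round 2: derive path(d,d) via R1 from path(d,c), path(c,d)
round 2: derive path(d,f) via R1 from path(d,i), path(i,f)
round 2: derive path(d,h) via R1 from path(d,c), path(c,h)
round 2: derive path(g,c) via R1 from path(g,d), path(d,c)
round 2: derive path(i,c) via R1 from path(i,d), path(d,c)
round 2: derive path(j,f) via R1 from path(j,b), path(b,f)
round 3: derive path(i,b) via R1 from path(i,c), path(c,b)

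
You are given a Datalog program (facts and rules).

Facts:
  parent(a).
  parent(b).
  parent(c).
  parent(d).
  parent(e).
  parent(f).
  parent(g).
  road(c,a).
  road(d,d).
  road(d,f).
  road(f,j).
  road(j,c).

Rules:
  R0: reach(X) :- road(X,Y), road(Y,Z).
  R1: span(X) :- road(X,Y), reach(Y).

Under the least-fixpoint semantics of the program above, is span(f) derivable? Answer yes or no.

round 1: derive reach(d) via R0 from road(d,d), road(d,d)
round 1: derive reach(f) via R0 from road(f,j), road(j,c)
round 1: derive reach(j) via R0 from road(j,c), road(c,a)
round 2: derive span(d) via R1 from road(d,d), reach(d)
round 2: derive span(f) via R1 from road(f,j), reach(j)

yes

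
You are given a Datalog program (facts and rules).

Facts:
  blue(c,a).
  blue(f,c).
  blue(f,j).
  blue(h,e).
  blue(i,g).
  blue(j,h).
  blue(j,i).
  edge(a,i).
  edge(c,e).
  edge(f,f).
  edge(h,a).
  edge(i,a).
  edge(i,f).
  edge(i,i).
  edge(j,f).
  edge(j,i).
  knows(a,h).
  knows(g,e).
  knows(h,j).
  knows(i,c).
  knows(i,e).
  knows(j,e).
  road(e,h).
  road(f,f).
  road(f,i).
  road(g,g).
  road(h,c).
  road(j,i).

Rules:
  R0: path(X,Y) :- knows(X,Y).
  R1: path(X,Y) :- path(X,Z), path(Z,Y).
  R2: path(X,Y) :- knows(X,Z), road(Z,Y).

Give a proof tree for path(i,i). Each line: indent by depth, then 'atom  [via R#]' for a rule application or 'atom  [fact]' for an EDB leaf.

round 1: derive path(a,h) via R0 from knows(a,h)
round 1: derive path(g,e) via R0 from knows(g,e)
round 1: derive path(h,j) via R0 from knows(h,j)
round 1: derive path(i,c) via R0 from knows(i,c)
round 1: derive path(i,e) via R0 from knows(i,e)
round 1: derive path(j,e) via R0 from knows(j,e)
round 1: derive path(a,c) via R2 from knows(a,h), road(h,c)
round 1: derive path(g,h) via R2 from knows(g,e), road(e,h)
round 1: derive path(h,i) via R2 from knows(h,j), road(j,i)
round 1: derive path(i,h) via R2 from knows(i,e), road(e,h)
round 1: derive path(j,h) via R2 from knows(j,e), road(e,h)
round 2: derive path(a,i) via R1 from path(a,h), path(h,i)
round 2: derive path(a,j) via R1 from path(a,h), path(h,j)
round 2: derive path(g,i) via R1 from path(g,h), path(h,i)
round 2: derive path(g,j) via R1 from path(g,h), path(h,j)
round 2: derive path(h,c) via R1 from path(h,i), path(i,c)
round 2: derive path(h,e) via R1 from path(h,i), path(i,e)
round 2: derive path(h,h) via R1 from path(h,i), path(i,h)
round 2: derive path(i,i) via R1 from path(i,h), path(h,i)
round 2: derive path(i,j) via R1 from path(i,h), path(h,j)
round 2: derive path(j,i) via R1 from path(j,h), path(h,i)
round 2: derive path(j,j) via R1 from path(j,h), path(h,j)
round 3: derive path(a,e) via R1 from path(a,h), path(h,e)
round 3: derive path(g,c) via R1 from path(g,h), path(h,c)
round 3: derive path(j,c) via R1 from path(j,h), path(h,c)

path(i,i)  [via R1]
  path(i,h)  [via R2]
    knows(i,e)  [fact]
    road(e,h)  [fact]
  path(h,i)  [via R2]
    knows(h,j)  [fact]
    road(j,i)  [fact]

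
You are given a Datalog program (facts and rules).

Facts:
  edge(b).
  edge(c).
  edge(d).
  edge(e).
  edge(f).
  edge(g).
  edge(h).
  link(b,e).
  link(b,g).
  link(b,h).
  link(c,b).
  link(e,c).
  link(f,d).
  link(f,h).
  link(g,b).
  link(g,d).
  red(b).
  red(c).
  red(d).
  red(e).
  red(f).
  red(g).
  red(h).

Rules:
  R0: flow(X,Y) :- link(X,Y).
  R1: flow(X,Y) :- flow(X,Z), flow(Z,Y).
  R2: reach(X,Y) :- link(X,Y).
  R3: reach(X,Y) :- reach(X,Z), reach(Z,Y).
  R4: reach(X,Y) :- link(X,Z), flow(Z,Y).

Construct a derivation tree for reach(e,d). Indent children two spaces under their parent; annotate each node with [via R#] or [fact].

reach(e,d)  [via R3]
  reach(e,b)  [via R3]
    reach(e,c)  [via R2]
      link(e,c)  [fact]
    reach(c,b)  [via R2]
      link(c,b)  [fact]
  reach(b,d)  [via R3]
    reach(b,g)  [via R2]
      link(b,g)  [fact]
    reach(g,d)  [via R2]
      link(g,d)  [fact]

round 1: derive flow(b,e) via R0 from link(b,e)
round 1: derive flow(b,g) via R0 from link(b,g)
round 1: derive flow(b,h) via R0 from link(b,h)
round 1: derive flow(c,b) via R0 from link(c,b)
round 1: derive flow(e,c) via R0 from link(e,c)
round 1: derive flow(f,d) via R0 from link(f,d)
round 1: derive flow(f,h) via R0 from link(f,h)
round 1: derive flow(g,b) via R0 from link(g,b)
round 1: derive flow(g,d) via R0 from link(g,d)
round 1: derive reach(b,e) via R2 from link(b,e)
round 1: derive reach(b,g) via R2 from link(b,g)
round 1: derive reach(b,h) via R2 from link(b,h)
round 1: derive reach(c,b) via R2 from link(c,b)
round 1: derive reach(e,c) via R2 from link(e,c)
round 1: derive reach(f,d) via R2 from link(f,d)
round 1: derive reach(f,h) via R2 from link(f,h)
round 1: derive reach(g,b) via R2 from link(g,b)
round 1: derive reach(g,d) via R2 from link(g,d)
round 2: derive flow(b,b) via R1 from flow(b,g), flow(g,b)
round 2: derive flow(b,c) via R1 from flow(b,e), flow(e,c)
round 2: derive flow(b,d) via R1 from flow(b,g), flow(g,d)
round 2: derive flow(c,e) via R1 from flow(c,b), flow(b,e)
round 2: derive flow(c,g) via R1 from flow(c,b), flow(b,g)
round 2: derive flow(c,h) via R1 from flow(c,b), flow(b,h)
round 2: derive flow(e,b) via R1 from flow(e,c), flow(c,b)
round 2: derive flow(g,e) via R1 from flow(g,b), flow(b,e)
round 2: derive flow(g,g) via R1 from flow(g,b), flow(b,g)
round 2: derive flow(g,h) via R1 from flow(g,b), flow(b,h)
round 2: derive reach(b,b) via R3 from reach(b,g), reach(g,b)
round 2: derive reach(b,c) via R3 from reach(b,e), reach(e,c)
round 2: derive reach(b,d) via R3 from reach(b,g), reach(g,d)
round 2: derive reach(c,e) via R3 from reach(c,b), reach(b,e)
round 2: derive reach(c,g) via R3 from reach(c,b), reach(b,g)
round 2: derive reach(c,h) via R3 from reach(c,b), reach(b,h)
round 2: derive reach(e,b) via R3 from reach(e,c), reach(c,b)
round 2: derive reach(g,e) via R3 from reach(g,b), reach(b,e)
round 2: derive reach(g,g) via R3 from reach(g,b), reach(b,g)
round 2: derive reach(g,h) via R3 from reach(g,b), reach(b,h)
round 3: derive flow(c,c) via R1 from flow(c,b), flow(b,c)
round 3: derive flow(c,d) via R1 from flow(c,b), flow(b,d)
round 3: derive flow(e,d) via R1 from flow(e,b), flow(b,d)
round 3: derive flow(e,e) via R1 from flow(e,b), flow(b,e)
round 3: derive flow(e,g) via R1 from flow(e,b), flow(b,g)
round 3: derive flow(e,h) via R1 from flow(e,b), flow(b,h)
round 3: derive flow(g,c) via R1 from flow(g,b), flow(b,c)
round 3: derive reach(c,c) via R3 from reach(c,b), reach(b,c)
round 3: derive reach(c,d) via R3 from reach(c,b), reach(b,d)
round 3: derive reach(e,d) via R3 from reach(e,b), reach(b,d)
round 3: derive reach(e,e) via R3 from reach(e,b), reach(b,e)
round 3: derive reach(e,g) via R3 from reach(e,b), reach(b,g)
round 3: derive reach(e,h) via R3 from reach(e,b), reach(b,h)
round 3: derive reach(g,c) via R3 from reach(g,b), reach(b,c)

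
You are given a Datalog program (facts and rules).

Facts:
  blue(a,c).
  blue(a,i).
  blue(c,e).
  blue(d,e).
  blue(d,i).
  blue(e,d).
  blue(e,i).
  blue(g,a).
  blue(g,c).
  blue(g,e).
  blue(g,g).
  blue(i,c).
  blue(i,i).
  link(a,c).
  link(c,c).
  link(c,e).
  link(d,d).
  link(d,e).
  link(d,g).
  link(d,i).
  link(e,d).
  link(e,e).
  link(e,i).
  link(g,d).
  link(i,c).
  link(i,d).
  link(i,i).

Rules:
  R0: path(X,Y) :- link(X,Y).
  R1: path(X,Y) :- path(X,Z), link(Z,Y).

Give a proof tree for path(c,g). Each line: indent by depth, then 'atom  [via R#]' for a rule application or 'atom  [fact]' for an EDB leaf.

path(c,g)  [via R1]
  path(c,d)  [via R1]
    path(c,e)  [via R0]
      link(c,e)  [fact]
    link(e,d)  [fact]
  link(d,g)  [fact]

round 1: derive path(a,c) via R0 from link(a,c)
round 1: derive path(c,c) via R0 from link(c,c)
round 1: derive path(c,e) via R0 from link(c,e)
round 1: derive path(d,d) via R0 from link(d,d)
round 1: derive path(d,e) via R0 from link(d,e)
round 1: derive path(d,g) via R0 from link(d,g)
round 1: derive path(d,i) via R0 from link(d,i)
round 1: derive path(e,d) via R0 from link(e,d)
round 1: derive path(e,e) via R0 from link(e,e)
round 1: derive path(e,i) via R0 from link(e,i)
round 1: derive path(g,d) via R0 from link(g,d)
round 1: derive path(i,c) via R0 from link(i,c)
round 1: derive path(i,d) via R0 from link(i,d)
round 1: derive path(i,i) via R0 from link(i,i)
round 2: derive path(a,e) via R1 from path(a,c), link(c,e)
round 2: derive path(c,d) via R1 from path(c,e), link(e,d)
round 2: derive path(c,i) via R1 from path(c,e), link(e,i)
round 2: derive path(d,c) via R1 from path(d,i), link(i,c)
round 2: derive path(e,c) via R1 from path(e,i), link(i,c)
round 2: derive path(e,g) via R1 from path(e,d), link(d,g)
round 2: derive path(g,e) via R1 from path(g,d), link(d,e)
round 2: derive path(g,g) via R1 from path(g,d), link(d,g)
round 2: derive path(g,i) via R1 from path(g,d), link(d,i)
round 2: derive path(i,e) via R1 from path(i,c), link(c,e)
round 2: derive path(i,g) via R1 from path(i,d), link(d,g)
round 3: derive path(a,d) via R1 from path(a,e), link(e,d)
round 3: derive path(a,i) via R1 from path(a,e), link(e,i)
round 3: derive path(c,g) via R1 from path(c,d), link(d,g)
round 3: derive path(g,c) via R1 from path(g,i), link(i,c)
round 4: derive path(a,g) via R1 from path(a,d), link(d,g)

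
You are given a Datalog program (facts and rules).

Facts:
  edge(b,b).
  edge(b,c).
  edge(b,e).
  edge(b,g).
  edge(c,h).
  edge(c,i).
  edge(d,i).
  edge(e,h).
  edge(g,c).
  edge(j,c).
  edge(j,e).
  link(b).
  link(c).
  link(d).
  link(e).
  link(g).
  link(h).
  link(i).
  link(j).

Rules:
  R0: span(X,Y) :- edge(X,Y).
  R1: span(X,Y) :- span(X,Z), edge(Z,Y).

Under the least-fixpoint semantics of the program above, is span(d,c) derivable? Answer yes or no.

round 1: derive span(b,b) via R0 from edge(b,b)
round 1: derive span(b,c) via R0 from edge(b,c)
round 1: derive span(b,e) via R0 from edge(b,e)
round 1: derive span(b,g) via R0 from edge(b,g)
round 1: derive span(c,h) via R0 from edge(c,h)
round 1: derive span(c,i) via R0 from edge(c,i)
round 1: derive span(d,i) via R0 from edge(d,i)
round 1: derive span(e,h) via R0 from edge(e,h)
round 1: derive span(g,c) via R0 from edge(g,c)
round 1: derive span(j,c) via R0 from edge(j,c)
round 1: derive span(j,e) via R0 from edge(j,e)
round 2: derive span(b,h) via R1 from span(b,c), edge(c,h)
round 2: derive span(b,i) via R1 from span(b,c), edge(c,i)
round 2: derive span(g,h) via R1 from span(g,c), edge(c,h)
round 2: derive span(g,i) via R1 from span(g,c), edge(c,i)
round 2: derive span(j,h) via R1 from span(j,c), edge(c,h)
round 2: derive span(j,i) via R1 from span(j,c), edge(c,i)

no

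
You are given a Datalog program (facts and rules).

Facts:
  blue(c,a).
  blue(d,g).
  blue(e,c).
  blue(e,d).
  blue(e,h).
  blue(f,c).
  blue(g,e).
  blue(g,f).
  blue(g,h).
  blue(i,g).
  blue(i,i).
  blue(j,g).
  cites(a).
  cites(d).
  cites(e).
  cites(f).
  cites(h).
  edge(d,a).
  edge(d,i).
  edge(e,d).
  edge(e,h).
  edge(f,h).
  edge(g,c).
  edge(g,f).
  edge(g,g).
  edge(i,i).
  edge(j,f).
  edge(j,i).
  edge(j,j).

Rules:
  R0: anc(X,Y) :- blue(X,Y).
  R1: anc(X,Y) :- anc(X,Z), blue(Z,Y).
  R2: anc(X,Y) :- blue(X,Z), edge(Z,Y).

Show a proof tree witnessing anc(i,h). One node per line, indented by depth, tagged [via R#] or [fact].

round 1: derive anc(c,a) via R0 from blue(c,a)
round 1: derive anc(d,g) via R0 from blue(d,g)
round 1: derive anc(e,c) via R0 from blue(e,c)
round 1: derive anc(e,d) via R0 from blue(e,d)
round 1: derive anc(e,h) via R0 from blue(e,h)
round 1: derive anc(f,c) via R0 from blue(f,c)
round 1: derive anc(g,e) via R0 from blue(g,e)
round 1: derive anc(g,f) via R0 from blue(g,f)
round 1: derive anc(g,h) via R0 from blue(g,h)
round 1: derive anc(i,g) via R0 from blue(i,g)
round 1: derive anc(i,i) via R0 from blue(i,i)
round 1: derive anc(j,g) via R0 from blue(j,g)
round 1: derive anc(d,c) via R2 from blue(d,g), edge(g,c)
round 1: derive anc(d,f) via R2 from blue(d,g), edge(g,f)
round 1: derive anc(e,a) via R2 from blue(e,d), edge(d,a)
round 1: derive anc(e,i) via R2 from blue(e,d), edge(d,i)
round 1: derive anc(g,d) via R2 from blue(g,e), edge(e,d)
round 1: derive anc(i,c) via R2 from blue(i,g), edge(g,c)
round 1: derive anc(i,f) via R2 from blue(i,g), edge(g,f)
round 1: derive anc(j,c) via R2 from blue(j,g), edge(g,c)
round 1: derive anc(j,f) via R2 from blue(j,g), edge(g,f)
round 2: derive anc(d,a) via R1 from anc(d,c), blue(c,a)
round 2: derive anc(d,e) via R1 from anc(d,g), blue(g,e)
round 2: derive anc(d,h) via R1 from anc(d,g), blue(g,h)
round 2: derive anc(e,g) via R1 from anc(e,d), blue(d,g)
round 2: derive anc(f,a) via R1 from anc(f,c), blue(c,a)
round 2: derive anc(g,c) via R1 from anc(g,e), blue(e,c)
round 2: derive anc(g,g) via R1 from anc(g,d), blue(d,g)
round 2: derive anc(i,a) via R1 from anc(i,c), blue(c,a)
round 2: derive anc(i,e) via R1 from anc(i,g), blue(g,e)
round 2: derive anc(i,h) via R1 from anc(i,g), blue(g,h)
round 2: derive anc(j,a) via R1 from anc(j,c), blue(c,a)
round 2: derive anc(j,e) via R1 from anc(j,g), blue(g,e)
round 2: derive anc(j,h) via R1 from anc(j,g), blue(g,h)
round 3: derive anc(d,d) via R1 from anc(d,e), blue(e,d)
round 3: derive anc(e,e) via R1 from anc(e,g), blue(g,e)
round 3: derive anc(e,f) via R1 from anc(e,g), blue(g,f)
round 3: derive anc(g,a) via R1 from anc(g,c), blue(c,a)
round 3: derive anc(i,d) via R1 from anc(i,e), blue(e,d)
round 3: derive anc(j,d) via R1 from anc(j,e), blue(e,d)

anc(i,h)  [via R1]
  anc(i,g)  [via R0]
    blue(i,g)  [fact]
  blue(g,h)  [fact]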